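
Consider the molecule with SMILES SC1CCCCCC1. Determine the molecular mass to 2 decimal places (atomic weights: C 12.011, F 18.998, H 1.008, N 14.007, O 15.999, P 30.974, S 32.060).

First, the molecular formula is C7H14S (counting implicit H from valence).
  C: 7 × 12.011 = 84.077
  H: 14 × 1.008 = 14.112
  S: 1 × 32.060 = 32.060
Sum: 7×12.011 + 14×1.008 + 1×32.060 = 130.249 → 130.25 g/mol.

130.25 g/mol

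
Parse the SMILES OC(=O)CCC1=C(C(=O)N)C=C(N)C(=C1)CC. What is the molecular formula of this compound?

C12H16N2O3

Walk through each heavy atom and fill implicit hydrogens from standard valence (C 4, N 3, O 2, S 2, halogen 1):
  atom 1: O, bond orders sum to 1 (valence 2) → 1 H
  atom 2: C, bond orders sum to 4 (valence 4) → 0 H
  atom 3: O, bond orders sum to 2 (valence 2) → 0 H
  atom 4: C, bond orders sum to 2 (valence 4) → 2 H
  atom 5: C, bond orders sum to 2 (valence 4) → 2 H
  atom 6: C, bond orders sum to 4 (valence 4) → 0 H
  atom 7: C, bond orders sum to 4 (valence 4) → 0 H
  atom 8: C, bond orders sum to 4 (valence 4) → 0 H
  atom 9: O, bond orders sum to 2 (valence 2) → 0 H
  atom 10: N, bond orders sum to 1 (valence 3) → 2 H
  atom 11: C, bond orders sum to 3 (valence 4) → 1 H
  atom 12: C, bond orders sum to 4 (valence 4) → 0 H
  atom 13: N, bond orders sum to 1 (valence 3) → 2 H
  atom 14: C, bond orders sum to 4 (valence 4) → 0 H
  atom 15: C, bond orders sum to 3 (valence 4) → 1 H
  atom 16: C, bond orders sum to 2 (valence 4) → 2 H
  atom 17: C, bond orders sum to 1 (valence 4) → 3 H
Totals → C:12, H:16, N:2, O:3.
In Hill order: C12H16N2O3.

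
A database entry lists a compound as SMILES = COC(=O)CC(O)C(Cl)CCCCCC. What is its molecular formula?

Walk through each heavy atom and fill implicit hydrogens from standard valence (C 4, N 3, O 2, S 2, halogen 1):
  atom 1: C, bond orders sum to 1 (valence 4) → 3 H
  atom 2: O, bond orders sum to 2 (valence 2) → 0 H
  atom 3: C, bond orders sum to 4 (valence 4) → 0 H
  atom 4: O, bond orders sum to 2 (valence 2) → 0 H
  atom 5: C, bond orders sum to 2 (valence 4) → 2 H
  atom 6: C, bond orders sum to 3 (valence 4) → 1 H
  atom 7: O, bond orders sum to 1 (valence 2) → 1 H
  atom 8: C, bond orders sum to 3 (valence 4) → 1 H
  atom 9: Cl (halogen, monovalent) → 0 H
  atom 10: C, bond orders sum to 2 (valence 4) → 2 H
  atom 11: C, bond orders sum to 2 (valence 4) → 2 H
  atom 12: C, bond orders sum to 2 (valence 4) → 2 H
  atom 13: C, bond orders sum to 2 (valence 4) → 2 H
  atom 14: C, bond orders sum to 2 (valence 4) → 2 H
  atom 15: C, bond orders sum to 1 (valence 4) → 3 H
Totals → C:11, H:21, Cl:1, O:3.

C11H21ClO3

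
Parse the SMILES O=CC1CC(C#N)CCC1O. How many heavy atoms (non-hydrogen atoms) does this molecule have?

Every atom symbol written in the SMILES (organic subset) is one heavy atom; implicit H are not written.
Heavy atoms by element → C:8, N:1, O:2.
Total: 11.

11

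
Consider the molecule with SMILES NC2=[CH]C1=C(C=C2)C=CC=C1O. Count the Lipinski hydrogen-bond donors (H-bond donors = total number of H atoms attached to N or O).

3

Donors: find every N or O and count the H atoms it carries.
  atom 1 (N): bond orders sum to 1 → 2 H
  atom 12 (O): bond orders sum to 1 → 1 H
Lipinski HBD = 3.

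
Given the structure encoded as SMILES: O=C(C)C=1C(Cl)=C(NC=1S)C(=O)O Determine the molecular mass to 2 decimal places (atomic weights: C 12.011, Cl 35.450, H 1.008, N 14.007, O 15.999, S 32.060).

First, the molecular formula is C7H6ClNO3S (counting implicit H from valence).
  C: 7 × 12.011 = 84.077
  Cl: 1 × 35.450 = 35.450
  H: 6 × 1.008 = 6.048
  N: 1 × 14.007 = 14.007
  O: 3 × 15.999 = 47.997
  S: 1 × 32.060 = 32.060
Sum: 7×12.011 + 1×35.450 + 6×1.008 + 1×14.007 + 3×15.999 + 1×32.060 = 219.639 → 219.64 g/mol.

219.64 g/mol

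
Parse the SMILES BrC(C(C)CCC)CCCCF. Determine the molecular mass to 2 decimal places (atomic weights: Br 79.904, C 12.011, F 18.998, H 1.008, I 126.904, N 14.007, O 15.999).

First, the molecular formula is C10H20BrF (counting implicit H from valence).
  Br: 1 × 79.904 = 79.904
  C: 10 × 12.011 = 120.110
  F: 1 × 18.998 = 18.998
  H: 20 × 1.008 = 20.160
Sum: 1×79.904 + 10×12.011 + 1×18.998 + 20×1.008 = 239.172 → 239.17 g/mol.

239.17 g/mol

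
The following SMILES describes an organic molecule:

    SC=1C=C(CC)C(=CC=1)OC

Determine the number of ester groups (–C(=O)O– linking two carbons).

0

Scan the SMILES for the ester motif — none present.
Groups that are present: 1 ether, 1 thiol.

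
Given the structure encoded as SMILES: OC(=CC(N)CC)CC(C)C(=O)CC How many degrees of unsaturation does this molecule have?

2

Molecular formula: C11H21NO2.
DoU = (2C + 2 + N − H − X) / 2, where X is the halogen count and O/S are ignored.
    = (2·11 + 2 + 1 − 21 − 0) / 2 = 4 / 2 = 2.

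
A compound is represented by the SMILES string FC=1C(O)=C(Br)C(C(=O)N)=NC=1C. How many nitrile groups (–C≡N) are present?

Scan the SMILES for the nitrile motif — none present.
Groups that are present: 1 amide, 1 hydroxyl.

0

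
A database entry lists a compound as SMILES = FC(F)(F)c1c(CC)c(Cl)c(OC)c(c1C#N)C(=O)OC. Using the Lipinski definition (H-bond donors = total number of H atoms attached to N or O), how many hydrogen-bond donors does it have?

Donors: find every N or O and count the H atoms it carries.
  atom 12 (O): bond orders sum to 2 → 0 H
  atom 17 (N): bond orders sum to 3 → 0 H
  atom 19 (O): bond orders sum to 2 → 0 H
  atom 20 (O): bond orders sum to 2 → 0 H
Lipinski HBD = 0.

0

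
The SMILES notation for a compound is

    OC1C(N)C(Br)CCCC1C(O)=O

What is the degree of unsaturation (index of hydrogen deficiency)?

Degree of unsaturation = (number of rings) + (number of π bonds).
Ring closures in the SMILES: 1.
π bonds: 1 double bond (each 1 DoU) → 1 DoU from unsaturation.
Total DoU = 1 + 1 = 2.

2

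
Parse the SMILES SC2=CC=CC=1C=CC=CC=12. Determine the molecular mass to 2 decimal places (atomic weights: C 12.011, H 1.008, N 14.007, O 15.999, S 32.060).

First, the molecular formula is C10H8S (counting implicit H from valence).
  C: 10 × 12.011 = 120.110
  H: 8 × 1.008 = 8.064
  S: 1 × 32.060 = 32.060
Sum: 10×12.011 + 8×1.008 + 1×32.060 = 160.234 → 160.23 g/mol.

160.23 g/mol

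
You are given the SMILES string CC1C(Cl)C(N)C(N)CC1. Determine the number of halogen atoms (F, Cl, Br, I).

Halogen atoms appear at heavy-atom position 4 (1×Cl).
Other groups present: 2 primary amine.
Halogen count: 1.

1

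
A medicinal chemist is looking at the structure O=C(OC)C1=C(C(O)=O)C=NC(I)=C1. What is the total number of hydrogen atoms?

6

Walk through each heavy atom and fill implicit hydrogens from standard valence (C 4, N 3, O 2, S 2, halogen 1):
  atom 1: O, bond orders sum to 2 (valence 2) → 0 H
  atom 2: C, bond orders sum to 4 (valence 4) → 0 H
  atom 3: O, bond orders sum to 2 (valence 2) → 0 H
  atom 4: C, bond orders sum to 1 (valence 4) → 3 H
  atom 5: C, bond orders sum to 4 (valence 4) → 0 H
  atom 6: C, bond orders sum to 4 (valence 4) → 0 H
  atom 7: C, bond orders sum to 4 (valence 4) → 0 H
  atom 8: O, bond orders sum to 1 (valence 2) → 1 H
  atom 9: O, bond orders sum to 2 (valence 2) → 0 H
  atom 10: C, bond orders sum to 3 (valence 4) → 1 H
  atom 11: N, bond orders sum to 3 (valence 3) → 0 H
  atom 12: C, bond orders sum to 4 (valence 4) → 0 H
  atom 13: I (halogen, monovalent) → 0 H
  atom 14: C, bond orders sum to 3 (valence 4) → 1 H
Total hydrogens: 6.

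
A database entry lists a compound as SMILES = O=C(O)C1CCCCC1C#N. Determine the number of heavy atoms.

11

Every atom symbol written in the SMILES (organic subset) is one heavy atom; implicit H are not written.
Heavy atoms by element → C:8, N:1, O:2.
Total: 11.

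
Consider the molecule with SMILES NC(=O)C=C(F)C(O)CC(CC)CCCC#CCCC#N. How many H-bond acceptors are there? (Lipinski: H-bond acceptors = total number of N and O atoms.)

4

N atoms: 2; O atoms: 2.
Lipinski HBA = 2 + 2 = 4.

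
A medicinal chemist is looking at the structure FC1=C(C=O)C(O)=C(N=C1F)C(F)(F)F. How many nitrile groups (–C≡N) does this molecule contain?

Scan the SMILES for the nitrile motif — none present.
Groups that are present: 1 aldehyde, 1 hydroxyl.

0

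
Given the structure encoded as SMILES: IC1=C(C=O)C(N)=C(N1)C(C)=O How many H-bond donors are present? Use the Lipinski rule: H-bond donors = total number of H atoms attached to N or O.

Donors: find every N or O and count the H atoms it carries.
  atom 5 (O): bond orders sum to 2 → 0 H
  atom 7 (N): bond orders sum to 1 → 2 H
  atom 9 (N): bond orders sum to 2 → 1 H
  atom 12 (O): bond orders sum to 2 → 0 H
Lipinski HBD = 3.

3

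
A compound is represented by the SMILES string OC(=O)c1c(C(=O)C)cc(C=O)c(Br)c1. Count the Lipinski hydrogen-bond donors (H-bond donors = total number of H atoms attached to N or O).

1

Donors: find every N or O and count the H atoms it carries.
  atom 1 (O): bond orders sum to 1 → 1 H
  atom 3 (O): bond orders sum to 2 → 0 H
  atom 7 (O): bond orders sum to 2 → 0 H
  atom 12 (O): bond orders sum to 2 → 0 H
Lipinski HBD = 1.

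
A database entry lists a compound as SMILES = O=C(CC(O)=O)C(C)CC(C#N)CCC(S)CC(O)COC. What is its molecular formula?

C15H25NO5S

Walk through each heavy atom and fill implicit hydrogens from standard valence (C 4, N 3, O 2, S 2, halogen 1):
  atom 1: O, bond orders sum to 2 (valence 2) → 0 H
  atom 2: C, bond orders sum to 4 (valence 4) → 0 H
  atom 3: C, bond orders sum to 2 (valence 4) → 2 H
  atom 4: C, bond orders sum to 4 (valence 4) → 0 H
  atom 5: O, bond orders sum to 1 (valence 2) → 1 H
  atom 6: O, bond orders sum to 2 (valence 2) → 0 H
  atom 7: C, bond orders sum to 3 (valence 4) → 1 H
  atom 8: C, bond orders sum to 1 (valence 4) → 3 H
  atom 9: C, bond orders sum to 2 (valence 4) → 2 H
  atom 10: C, bond orders sum to 3 (valence 4) → 1 H
  atom 11: C, bond orders sum to 4 (valence 4) → 0 H
  atom 12: N, bond orders sum to 3 (valence 3) → 0 H
  atom 13: C, bond orders sum to 2 (valence 4) → 2 H
  atom 14: C, bond orders sum to 2 (valence 4) → 2 H
  atom 15: C, bond orders sum to 3 (valence 4) → 1 H
  atom 16: S, bond orders sum to 1 (valence 2) → 1 H
  atom 17: C, bond orders sum to 2 (valence 4) → 2 H
  atom 18: C, bond orders sum to 3 (valence 4) → 1 H
  atom 19: O, bond orders sum to 1 (valence 2) → 1 H
  atom 20: C, bond orders sum to 2 (valence 4) → 2 H
  atom 21: O, bond orders sum to 2 (valence 2) → 0 H
  atom 22: C, bond orders sum to 1 (valence 4) → 3 H
Totals → C:15, H:25, N:1, O:5, S:1.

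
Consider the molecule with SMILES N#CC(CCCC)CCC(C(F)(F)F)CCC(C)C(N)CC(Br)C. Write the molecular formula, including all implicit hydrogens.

Walk through each heavy atom and fill implicit hydrogens from standard valence (C 4, N 3, O 2, S 2, halogen 1):
  atom 1: N, bond orders sum to 3 (valence 3) → 0 H
  atom 2: C, bond orders sum to 4 (valence 4) → 0 H
  atom 3: C, bond orders sum to 3 (valence 4) → 1 H
  atom 4: C, bond orders sum to 2 (valence 4) → 2 H
  atom 5: C, bond orders sum to 2 (valence 4) → 2 H
  atom 6: C, bond orders sum to 2 (valence 4) → 2 H
  atom 7: C, bond orders sum to 1 (valence 4) → 3 H
  atom 8: C, bond orders sum to 2 (valence 4) → 2 H
  atom 9: C, bond orders sum to 2 (valence 4) → 2 H
  atom 10: C, bond orders sum to 3 (valence 4) → 1 H
  atom 11: C, bond orders sum to 4 (valence 4) → 0 H
  atom 12: F (halogen, monovalent) → 0 H
  atom 13: F (halogen, monovalent) → 0 H
  atom 14: F (halogen, monovalent) → 0 H
  atom 15: C, bond orders sum to 2 (valence 4) → 2 H
  atom 16: C, bond orders sum to 2 (valence 4) → 2 H
  atom 17: C, bond orders sum to 3 (valence 4) → 1 H
  atom 18: C, bond orders sum to 1 (valence 4) → 3 H
  atom 19: C, bond orders sum to 3 (valence 4) → 1 H
  atom 20: N, bond orders sum to 1 (valence 3) → 2 H
  atom 21: C, bond orders sum to 2 (valence 4) → 2 H
  atom 22: C, bond orders sum to 3 (valence 4) → 1 H
  atom 23: Br (halogen, monovalent) → 0 H
  atom 24: C, bond orders sum to 1 (valence 4) → 3 H
Totals → C:18, H:32, Br:1, F:3, N:2.
In Hill order: C18H32BrF3N2.

C18H32BrF3N2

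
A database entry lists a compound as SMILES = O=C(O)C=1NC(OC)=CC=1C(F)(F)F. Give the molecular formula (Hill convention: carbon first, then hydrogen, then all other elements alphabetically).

Walk through each heavy atom and fill implicit hydrogens from standard valence (C 4, N 3, O 2, S 2, halogen 1):
  atom 1: O, bond orders sum to 2 (valence 2) → 0 H
  atom 2: C, bond orders sum to 4 (valence 4) → 0 H
  atom 3: O, bond orders sum to 1 (valence 2) → 1 H
  atom 4: C, bond orders sum to 4 (valence 4) → 0 H
  atom 5: N, bond orders sum to 2 (valence 3) → 1 H
  atom 6: C, bond orders sum to 4 (valence 4) → 0 H
  atom 7: O, bond orders sum to 2 (valence 2) → 0 H
  atom 8: C, bond orders sum to 1 (valence 4) → 3 H
  atom 9: C, bond orders sum to 3 (valence 4) → 1 H
  atom 10: C, bond orders sum to 4 (valence 4) → 0 H
  atom 11: C, bond orders sum to 4 (valence 4) → 0 H
  atom 12: F (halogen, monovalent) → 0 H
  atom 13: F (halogen, monovalent) → 0 H
  atom 14: F (halogen, monovalent) → 0 H
Totals → C:7, H:6, F:3, N:1, O:3.

C7H6F3NO3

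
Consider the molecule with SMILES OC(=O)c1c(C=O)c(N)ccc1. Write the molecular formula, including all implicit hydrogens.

C8H7NO3

Walk through each heavy atom and fill implicit hydrogens from standard valence (C 4, N 3, O 2, S 2, halogen 1); for lowercase aromatic atoms, an aromatic c carries 1 H when it has two neighbours and 0 H with three, and aromatic n carries 0 H:
  atom 1: O, bond orders sum to 1 (valence 2) → 1 H
  atom 2: C, bond orders sum to 4 (valence 4) → 0 H
  atom 3: O, bond orders sum to 2 (valence 2) → 0 H
  atom 4: aromatic c, 3 neighbours → 0 H
  atom 5: aromatic c, 3 neighbours → 0 H
  atom 6: C, bond orders sum to 3 (valence 4) → 1 H
  atom 7: O, bond orders sum to 2 (valence 2) → 0 H
  atom 8: aromatic c, 3 neighbours → 0 H
  atom 9: N, bond orders sum to 1 (valence 3) → 2 H
  atom 10: aromatic c, 2 neighbours → 1 H
  atom 11: aromatic c, 2 neighbours → 1 H
  atom 12: aromatic c, 2 neighbours → 1 H
Totals → C:8, H:7, N:1, O:3.
In Hill order: C8H7NO3.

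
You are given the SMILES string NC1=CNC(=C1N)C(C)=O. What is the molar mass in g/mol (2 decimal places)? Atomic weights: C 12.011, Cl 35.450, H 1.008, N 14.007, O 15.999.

First, the molecular formula is C6H9N3O (counting implicit H from valence).
  C: 6 × 12.011 = 72.066
  H: 9 × 1.008 = 9.072
  N: 3 × 14.007 = 42.021
  O: 1 × 15.999 = 15.999
Sum: 6×12.011 + 9×1.008 + 3×14.007 + 1×15.999 = 139.158 → 139.16 g/mol.

139.16 g/mol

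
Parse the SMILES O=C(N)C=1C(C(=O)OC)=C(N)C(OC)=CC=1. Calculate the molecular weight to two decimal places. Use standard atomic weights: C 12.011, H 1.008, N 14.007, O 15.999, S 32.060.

First, the molecular formula is C10H12N2O4 (counting implicit H from valence).
  C: 10 × 12.011 = 120.110
  H: 12 × 1.008 = 12.096
  N: 2 × 14.007 = 28.014
  O: 4 × 15.999 = 63.996
Sum: 10×12.011 + 12×1.008 + 2×14.007 + 4×15.999 = 224.216 → 224.22 g/mol.

224.22 g/mol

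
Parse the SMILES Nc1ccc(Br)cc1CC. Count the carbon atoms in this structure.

8

Count every carbon token in the SMILES (each C, including those in ring-closure positions and inside branches).
Carbon count: 8.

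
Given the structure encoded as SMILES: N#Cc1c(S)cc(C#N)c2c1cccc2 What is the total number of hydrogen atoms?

Walk through each heavy atom and fill implicit hydrogens from standard valence (C 4, N 3, O 2, S 2, halogen 1); for lowercase aromatic atoms, an aromatic c carries 1 H when it has two neighbours and 0 H with three, and aromatic n carries 0 H:
  atom 1: N, bond orders sum to 3 (valence 3) → 0 H
  atom 2: C, bond orders sum to 4 (valence 4) → 0 H
  atom 3: aromatic c, 3 neighbours → 0 H
  atom 4: aromatic c, 3 neighbours → 0 H
  atom 5: S, bond orders sum to 1 (valence 2) → 1 H
  atom 6: aromatic c, 2 neighbours → 1 H
  atom 7: aromatic c, 3 neighbours → 0 H
  atom 8: C, bond orders sum to 4 (valence 4) → 0 H
  atom 9: N, bond orders sum to 3 (valence 3) → 0 H
  atom 10: aromatic c, 3 neighbours → 0 H
  atom 11: aromatic c, 3 neighbours → 0 H
  atom 12: aromatic c, 2 neighbours → 1 H
  atom 13: aromatic c, 2 neighbours → 1 H
  atom 14: aromatic c, 2 neighbours → 1 H
  atom 15: aromatic c, 2 neighbours → 1 H
Total hydrogens: 6.

6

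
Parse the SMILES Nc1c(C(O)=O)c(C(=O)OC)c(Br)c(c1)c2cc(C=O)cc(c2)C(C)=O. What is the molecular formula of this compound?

Walk through each heavy atom and fill implicit hydrogens from standard valence (C 4, N 3, O 2, S 2, halogen 1); for lowercase aromatic atoms, an aromatic c carries 1 H when it has two neighbours and 0 H with three, and aromatic n carries 0 H:
  atom 1: N, bond orders sum to 1 (valence 3) → 2 H
  atom 2: aromatic c, 3 neighbours → 0 H
  atom 3: aromatic c, 3 neighbours → 0 H
  atom 4: C, bond orders sum to 4 (valence 4) → 0 H
  atom 5: O, bond orders sum to 1 (valence 2) → 1 H
  atom 6: O, bond orders sum to 2 (valence 2) → 0 H
  atom 7: aromatic c, 3 neighbours → 0 H
  atom 8: C, bond orders sum to 4 (valence 4) → 0 H
  atom 9: O, bond orders sum to 2 (valence 2) → 0 H
  atom 10: O, bond orders sum to 2 (valence 2) → 0 H
  atom 11: C, bond orders sum to 1 (valence 4) → 3 H
  atom 12: aromatic c, 3 neighbours → 0 H
  atom 13: Br (halogen, monovalent) → 0 H
  atom 14: aromatic c, 3 neighbours → 0 H
  atom 15: aromatic c, 2 neighbours → 1 H
  atom 16: aromatic c, 3 neighbours → 0 H
  atom 17: aromatic c, 2 neighbours → 1 H
  atom 18: aromatic c, 3 neighbours → 0 H
  atom 19: C, bond orders sum to 3 (valence 4) → 1 H
  atom 20: O, bond orders sum to 2 (valence 2) → 0 H
  atom 21: aromatic c, 2 neighbours → 1 H
  atom 22: aromatic c, 3 neighbours → 0 H
  atom 23: aromatic c, 2 neighbours → 1 H
  atom 24: C, bond orders sum to 4 (valence 4) → 0 H
  atom 25: C, bond orders sum to 1 (valence 4) → 3 H
  atom 26: O, bond orders sum to 2 (valence 2) → 0 H
Totals → C:18, H:14, Br:1, N:1, O:6.

C18H14BrNO6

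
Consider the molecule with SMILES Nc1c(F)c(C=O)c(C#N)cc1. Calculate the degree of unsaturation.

Molecular formula: C8H5FN2O.
DoU = (2C + 2 + N − H − X) / 2, where X is the halogen count and O/S are ignored.
    = (2·8 + 2 + 2 − 5 − 1) / 2 = 14 / 2 = 7.

7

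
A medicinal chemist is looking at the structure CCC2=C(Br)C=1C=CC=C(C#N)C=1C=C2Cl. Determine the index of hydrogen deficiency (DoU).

9

Degree of unsaturation = (number of rings) + (number of π bonds).
Ring closures in the SMILES: 2.
π bonds: 5 double bonds (each 1 DoU), 1 triple bond (each 2 DoU) → 7 DoU from unsaturation.
Total DoU = 2 + 7 = 9.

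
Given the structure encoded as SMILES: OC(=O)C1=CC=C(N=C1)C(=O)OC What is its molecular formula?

Walk through each heavy atom and fill implicit hydrogens from standard valence (C 4, N 3, O 2, S 2, halogen 1):
  atom 1: O, bond orders sum to 1 (valence 2) → 1 H
  atom 2: C, bond orders sum to 4 (valence 4) → 0 H
  atom 3: O, bond orders sum to 2 (valence 2) → 0 H
  atom 4: C, bond orders sum to 4 (valence 4) → 0 H
  atom 5: C, bond orders sum to 3 (valence 4) → 1 H
  atom 6: C, bond orders sum to 3 (valence 4) → 1 H
  atom 7: C, bond orders sum to 4 (valence 4) → 0 H
  atom 8: N, bond orders sum to 3 (valence 3) → 0 H
  atom 9: C, bond orders sum to 3 (valence 4) → 1 H
  atom 10: C, bond orders sum to 4 (valence 4) → 0 H
  atom 11: O, bond orders sum to 2 (valence 2) → 0 H
  atom 12: O, bond orders sum to 2 (valence 2) → 0 H
  atom 13: C, bond orders sum to 1 (valence 4) → 3 H
Totals → C:8, H:7, N:1, O:4.
In Hill order: C8H7NO4.

C8H7NO4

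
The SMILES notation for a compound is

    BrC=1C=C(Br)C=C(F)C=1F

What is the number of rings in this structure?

In SMILES, each pair of matching ring-closure digits denotes one ring-closing bond; the number of such bonds equals the number of independent rings.
Ring-closure bonds here: 1.

1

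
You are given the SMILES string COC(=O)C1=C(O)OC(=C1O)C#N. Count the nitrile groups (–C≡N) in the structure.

The nitrile motif appears at heavy-atom position 12 in the SMILES.
Other groups present: 1 ester, 2 hydroxyl.
Nitrile count: 1.

1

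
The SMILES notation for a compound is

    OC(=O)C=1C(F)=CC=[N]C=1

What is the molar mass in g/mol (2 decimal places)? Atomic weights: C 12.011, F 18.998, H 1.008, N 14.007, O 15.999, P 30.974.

First, the molecular formula is C6H4FNO2 (counting implicit H from valence).
  C: 6 × 12.011 = 72.066
  F: 1 × 18.998 = 18.998
  H: 4 × 1.008 = 4.032
  N: 1 × 14.007 = 14.007
  O: 2 × 15.999 = 31.998
Sum: 6×12.011 + 1×18.998 + 4×1.008 + 1×14.007 + 2×15.999 = 141.101 → 141.10 g/mol.

141.10 g/mol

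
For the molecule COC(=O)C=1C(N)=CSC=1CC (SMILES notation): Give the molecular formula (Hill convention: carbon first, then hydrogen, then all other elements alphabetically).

C8H11NO2S

Walk through each heavy atom and fill implicit hydrogens from standard valence (C 4, N 3, O 2, S 2, halogen 1):
  atom 1: C, bond orders sum to 1 (valence 4) → 3 H
  atom 2: O, bond orders sum to 2 (valence 2) → 0 H
  atom 3: C, bond orders sum to 4 (valence 4) → 0 H
  atom 4: O, bond orders sum to 2 (valence 2) → 0 H
  atom 5: C, bond orders sum to 4 (valence 4) → 0 H
  atom 6: C, bond orders sum to 4 (valence 4) → 0 H
  atom 7: N, bond orders sum to 1 (valence 3) → 2 H
  atom 8: C, bond orders sum to 3 (valence 4) → 1 H
  atom 9: S, bond orders sum to 2 (valence 2) → 0 H
  atom 10: C, bond orders sum to 4 (valence 4) → 0 H
  atom 11: C, bond orders sum to 2 (valence 4) → 2 H
  atom 12: C, bond orders sum to 1 (valence 4) → 3 H
Totals → C:8, H:11, N:1, O:2, S:1.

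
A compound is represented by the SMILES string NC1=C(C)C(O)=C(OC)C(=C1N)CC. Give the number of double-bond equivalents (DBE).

4

Molecular formula: C10H16N2O2.
DoU = (2C + 2 + N − H − X) / 2, where X is the halogen count and O/S are ignored.
    = (2·10 + 2 + 2 − 16 − 0) / 2 = 8 / 2 = 4.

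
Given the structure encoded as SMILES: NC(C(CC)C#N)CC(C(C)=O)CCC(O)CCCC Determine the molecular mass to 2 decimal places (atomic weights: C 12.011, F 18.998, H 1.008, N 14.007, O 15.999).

282.43 g/mol

First, the molecular formula is C16H30N2O2 (counting implicit H from valence).
  C: 16 × 12.011 = 192.176
  H: 30 × 1.008 = 30.240
  N: 2 × 14.007 = 28.014
  O: 2 × 15.999 = 31.998
Sum: 16×12.011 + 30×1.008 + 2×14.007 + 2×15.999 = 282.428 → 282.43 g/mol.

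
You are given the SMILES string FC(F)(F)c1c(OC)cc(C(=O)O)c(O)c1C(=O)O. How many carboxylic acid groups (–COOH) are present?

2

The carboxylic acid motif appears at heavy-atom positions 11, 17 in the SMILES.
Other groups present: 1 ether, 1 hydroxyl.
Carboxylic acid count: 2.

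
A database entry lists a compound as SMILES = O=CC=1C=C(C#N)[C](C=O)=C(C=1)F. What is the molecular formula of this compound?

Walk through each heavy atom and fill implicit hydrogens from standard valence (C 4, N 3, O 2, S 2, halogen 1):
  atom 1: O, bond orders sum to 2 (valence 2) → 0 H
  atom 2: C, bond orders sum to 3 (valence 4) → 1 H
  atom 3: C, bond orders sum to 4 (valence 4) → 0 H
  atom 4: C, bond orders sum to 3 (valence 4) → 1 H
  atom 5: C, bond orders sum to 4 (valence 4) → 0 H
  atom 6: C, bond orders sum to 4 (valence 4) → 0 H
  atom 7: N, bond orders sum to 3 (valence 3) → 0 H
  atom 8: C with explicit H count 0
  atom 9: C, bond orders sum to 3 (valence 4) → 1 H
  atom 10: O, bond orders sum to 2 (valence 2) → 0 H
  atom 11: C, bond orders sum to 4 (valence 4) → 0 H
  atom 12: C, bond orders sum to 3 (valence 4) → 1 H
  atom 13: F (halogen, monovalent) → 0 H
Totals → C:9, H:4, F:1, N:1, O:2.

C9H4FNO2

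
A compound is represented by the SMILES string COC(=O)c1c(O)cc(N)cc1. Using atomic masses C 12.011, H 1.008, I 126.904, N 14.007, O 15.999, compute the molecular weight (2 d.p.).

167.16 g/mol

First, the molecular formula is C8H9NO3 (counting implicit H from valence).
  C: 8 × 12.011 = 96.088
  H: 9 × 1.008 = 9.072
  N: 1 × 14.007 = 14.007
  O: 3 × 15.999 = 47.997
Sum: 8×12.011 + 9×1.008 + 1×14.007 + 3×15.999 = 167.164 → 167.16 g/mol.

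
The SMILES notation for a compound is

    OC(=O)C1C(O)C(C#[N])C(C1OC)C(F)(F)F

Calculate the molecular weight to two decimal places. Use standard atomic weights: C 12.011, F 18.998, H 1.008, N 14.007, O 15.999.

First, the molecular formula is C9H10F3NO4 (counting implicit H from valence).
  C: 9 × 12.011 = 108.099
  F: 3 × 18.998 = 56.994
  H: 10 × 1.008 = 10.080
  N: 1 × 14.007 = 14.007
  O: 4 × 15.999 = 63.996
Sum: 9×12.011 + 3×18.998 + 10×1.008 + 1×14.007 + 4×15.999 = 253.176 → 253.18 g/mol.

253.18 g/mol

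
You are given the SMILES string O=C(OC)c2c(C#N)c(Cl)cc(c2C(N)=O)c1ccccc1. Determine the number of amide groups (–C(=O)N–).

The amide motif appears at heavy-atom position 14 in the SMILES.
Other groups present: 1 ester, 1 nitrile.
Amide count: 1.

1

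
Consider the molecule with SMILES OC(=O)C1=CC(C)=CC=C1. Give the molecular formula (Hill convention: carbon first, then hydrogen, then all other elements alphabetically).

Walk through each heavy atom and fill implicit hydrogens from standard valence (C 4, N 3, O 2, S 2, halogen 1):
  atom 1: O, bond orders sum to 1 (valence 2) → 1 H
  atom 2: C, bond orders sum to 4 (valence 4) → 0 H
  atom 3: O, bond orders sum to 2 (valence 2) → 0 H
  atom 4: C, bond orders sum to 4 (valence 4) → 0 H
  atom 5: C, bond orders sum to 3 (valence 4) → 1 H
  atom 6: C, bond orders sum to 4 (valence 4) → 0 H
  atom 7: C, bond orders sum to 1 (valence 4) → 3 H
  atom 8: C, bond orders sum to 3 (valence 4) → 1 H
  atom 9: C, bond orders sum to 3 (valence 4) → 1 H
  atom 10: C, bond orders sum to 3 (valence 4) → 1 H
Totals → C:8, H:8, O:2.

C8H8O2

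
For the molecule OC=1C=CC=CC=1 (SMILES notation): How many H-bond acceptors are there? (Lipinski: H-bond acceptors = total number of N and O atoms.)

1

N atoms: 0; O atoms: 1.
Lipinski HBA = 0 + 1 = 1.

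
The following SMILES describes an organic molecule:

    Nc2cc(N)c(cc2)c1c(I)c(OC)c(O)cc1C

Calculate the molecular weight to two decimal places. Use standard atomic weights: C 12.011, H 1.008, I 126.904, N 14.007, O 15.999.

First, the molecular formula is C14H15IN2O2 (counting implicit H from valence).
  C: 14 × 12.011 = 168.154
  H: 15 × 1.008 = 15.120
  I: 1 × 126.904 = 126.904
  N: 2 × 14.007 = 28.014
  O: 2 × 15.999 = 31.998
Sum: 14×12.011 + 15×1.008 + 1×126.904 + 2×14.007 + 2×15.999 = 370.190 → 370.19 g/mol.

370.19 g/mol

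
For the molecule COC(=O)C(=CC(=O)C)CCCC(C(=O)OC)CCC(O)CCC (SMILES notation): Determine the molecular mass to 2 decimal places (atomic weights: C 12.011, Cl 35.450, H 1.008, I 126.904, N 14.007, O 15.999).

First, the molecular formula is C18H30O6 (counting implicit H from valence).
  C: 18 × 12.011 = 216.198
  H: 30 × 1.008 = 30.240
  O: 6 × 15.999 = 95.994
Sum: 18×12.011 + 30×1.008 + 6×15.999 = 342.432 → 342.43 g/mol.

342.43 g/mol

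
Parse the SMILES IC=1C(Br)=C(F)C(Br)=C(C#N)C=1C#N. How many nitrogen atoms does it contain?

2

Scan the SMILES for N atoms (remember two-letter symbols like Cl and Br are single atoms).
Nitrogen count: 2.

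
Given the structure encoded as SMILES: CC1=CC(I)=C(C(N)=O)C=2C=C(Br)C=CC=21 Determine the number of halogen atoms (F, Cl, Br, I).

2

Halogen atoms appear at heavy-atom positions 5, 13 (1×Br, 1×I).
Other groups present: 1 amide.
Halogen count: 2.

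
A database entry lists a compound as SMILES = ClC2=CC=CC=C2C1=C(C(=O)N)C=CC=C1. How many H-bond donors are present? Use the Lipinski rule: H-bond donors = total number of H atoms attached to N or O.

2

Donors: find every N or O and count the H atoms it carries.
  atom 11 (O): bond orders sum to 2 → 0 H
  atom 12 (N): bond orders sum to 1 → 2 H
Lipinski HBD = 2.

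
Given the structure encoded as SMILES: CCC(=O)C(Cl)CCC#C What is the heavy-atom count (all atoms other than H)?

Every atom symbol written in the SMILES (organic subset) is one heavy atom; implicit H are not written.
Heavy atoms by element → C:8, Cl:1, O:1.
Total: 10.

10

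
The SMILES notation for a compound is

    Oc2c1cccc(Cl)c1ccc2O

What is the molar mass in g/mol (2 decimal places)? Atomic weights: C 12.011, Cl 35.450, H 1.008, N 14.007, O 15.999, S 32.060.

194.61 g/mol

First, the molecular formula is C10H7ClO2 (counting implicit H from valence).
  C: 10 × 12.011 = 120.110
  Cl: 1 × 35.450 = 35.450
  H: 7 × 1.008 = 7.056
  O: 2 × 15.999 = 31.998
Sum: 10×12.011 + 1×35.450 + 7×1.008 + 2×15.999 = 194.614 → 194.61 g/mol.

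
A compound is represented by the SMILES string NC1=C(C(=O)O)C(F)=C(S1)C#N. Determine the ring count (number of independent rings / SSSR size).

In SMILES, each pair of matching ring-closure digits denotes one ring-closing bond; the number of such bonds equals the number of independent rings.
Ring-closure bonds here: 1.

1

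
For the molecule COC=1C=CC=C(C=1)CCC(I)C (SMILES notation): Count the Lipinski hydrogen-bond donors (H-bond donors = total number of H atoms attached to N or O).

0

Donors: find every N or O and count the H atoms it carries.
  atom 2 (O): bond orders sum to 2 → 0 H
Lipinski HBD = 0.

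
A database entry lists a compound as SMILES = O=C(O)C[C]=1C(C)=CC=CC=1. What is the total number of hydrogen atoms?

Walk through each heavy atom and fill implicit hydrogens from standard valence (C 4, N 3, O 2, S 2, halogen 1):
  atom 1: O, bond orders sum to 2 (valence 2) → 0 H
  atom 2: C, bond orders sum to 4 (valence 4) → 0 H
  atom 3: O, bond orders sum to 1 (valence 2) → 1 H
  atom 4: C, bond orders sum to 2 (valence 4) → 2 H
  atom 5: C with explicit H count 0
  atom 6: C, bond orders sum to 4 (valence 4) → 0 H
  atom 7: C, bond orders sum to 1 (valence 4) → 3 H
  atom 8: C, bond orders sum to 3 (valence 4) → 1 H
  atom 9: C, bond orders sum to 3 (valence 4) → 1 H
  atom 10: C, bond orders sum to 3 (valence 4) → 1 H
  atom 11: C, bond orders sum to 3 (valence 4) → 1 H
Total hydrogens: 10.

10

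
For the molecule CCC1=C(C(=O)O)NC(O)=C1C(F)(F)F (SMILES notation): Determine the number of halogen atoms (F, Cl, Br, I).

3

Halogen atoms appear at heavy-atom positions 13, 14, 15 (3×F).
Other groups present: 1 carboxylic acid, 1 hydroxyl.
Halogen count: 3.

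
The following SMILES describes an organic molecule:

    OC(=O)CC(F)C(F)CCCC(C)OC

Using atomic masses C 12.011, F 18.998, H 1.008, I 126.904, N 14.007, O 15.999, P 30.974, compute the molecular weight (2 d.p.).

224.25 g/mol

First, the molecular formula is C10H18F2O3 (counting implicit H from valence).
  C: 10 × 12.011 = 120.110
  F: 2 × 18.998 = 37.996
  H: 18 × 1.008 = 18.144
  O: 3 × 15.999 = 47.997
Sum: 10×12.011 + 2×18.998 + 18×1.008 + 3×15.999 = 224.247 → 224.25 g/mol.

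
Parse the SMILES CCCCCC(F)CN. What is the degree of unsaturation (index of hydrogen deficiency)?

0

Degree of unsaturation = (number of rings) + (number of π bonds).
Ring closures in the SMILES: 0.
π bonds: none → 0 DoU from unsaturation.
Total DoU = 0 + 0 = 0.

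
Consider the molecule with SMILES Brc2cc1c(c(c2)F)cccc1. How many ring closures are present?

2

In SMILES, each pair of matching ring-closure digits denotes one ring-closing bond; the number of such bonds equals the number of independent rings.
Ring-closure bonds here: 2.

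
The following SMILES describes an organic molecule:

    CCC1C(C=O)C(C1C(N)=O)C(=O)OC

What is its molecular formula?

Walk through each heavy atom and fill implicit hydrogens from standard valence (C 4, N 3, O 2, S 2, halogen 1):
  atom 1: C, bond orders sum to 1 (valence 4) → 3 H
  atom 2: C, bond orders sum to 2 (valence 4) → 2 H
  atom 3: C, bond orders sum to 3 (valence 4) → 1 H
  atom 4: C, bond orders sum to 3 (valence 4) → 1 H
  atom 5: C, bond orders sum to 3 (valence 4) → 1 H
  atom 6: O, bond orders sum to 2 (valence 2) → 0 H
  atom 7: C, bond orders sum to 3 (valence 4) → 1 H
  atom 8: C, bond orders sum to 3 (valence 4) → 1 H
  atom 9: C, bond orders sum to 4 (valence 4) → 0 H
  atom 10: N, bond orders sum to 1 (valence 3) → 2 H
  atom 11: O, bond orders sum to 2 (valence 2) → 0 H
  atom 12: C, bond orders sum to 4 (valence 4) → 0 H
  atom 13: O, bond orders sum to 2 (valence 2) → 0 H
  atom 14: O, bond orders sum to 2 (valence 2) → 0 H
  atom 15: C, bond orders sum to 1 (valence 4) → 3 H
Totals → C:10, H:15, N:1, O:4.
In Hill order: C10H15NO4.

C10H15NO4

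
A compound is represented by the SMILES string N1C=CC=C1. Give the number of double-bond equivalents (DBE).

Degree of unsaturation = (number of rings) + (number of π bonds).
Ring closures in the SMILES: 1.
π bonds: 2 double bonds (each 1 DoU) → 2 DoU from unsaturation.
Total DoU = 1 + 2 = 3.

3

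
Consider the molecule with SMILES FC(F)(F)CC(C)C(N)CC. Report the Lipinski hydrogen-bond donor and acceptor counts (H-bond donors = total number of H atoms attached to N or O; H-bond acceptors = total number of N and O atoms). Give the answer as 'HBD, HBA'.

Donors: find every N or O and count the H atoms it carries.
  atom 9 (N): bond orders sum to 1 → 2 H
Lipinski HBD = 2.
Acceptors: N atoms = 1, O atoms = 0 → HBA = 1.

2, 1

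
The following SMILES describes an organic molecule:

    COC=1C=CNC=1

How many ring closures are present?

1

In SMILES, each pair of matching ring-closure digits denotes one ring-closing bond; the number of such bonds equals the number of independent rings.
Ring-closure bonds here: 1.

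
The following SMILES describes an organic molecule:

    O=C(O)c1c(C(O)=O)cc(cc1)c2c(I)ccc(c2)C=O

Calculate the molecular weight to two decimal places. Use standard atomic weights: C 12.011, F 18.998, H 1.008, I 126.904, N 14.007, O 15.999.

396.14 g/mol

First, the molecular formula is C15H9IO5 (counting implicit H from valence).
  C: 15 × 12.011 = 180.165
  H: 9 × 1.008 = 9.072
  I: 1 × 126.904 = 126.904
  O: 5 × 15.999 = 79.995
Sum: 15×12.011 + 9×1.008 + 1×126.904 + 5×15.999 = 396.136 → 396.14 g/mol.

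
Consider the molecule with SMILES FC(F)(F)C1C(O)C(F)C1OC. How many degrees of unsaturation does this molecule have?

Degree of unsaturation = (number of rings) + (number of π bonds).
Ring closures in the SMILES: 1.
π bonds: none → 0 DoU from unsaturation.
Total DoU = 1 + 0 = 1.

1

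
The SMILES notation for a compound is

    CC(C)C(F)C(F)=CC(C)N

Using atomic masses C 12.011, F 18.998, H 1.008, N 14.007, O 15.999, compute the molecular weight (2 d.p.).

163.21 g/mol

First, the molecular formula is C8H15F2N (counting implicit H from valence).
  C: 8 × 12.011 = 96.088
  F: 2 × 18.998 = 37.996
  H: 15 × 1.008 = 15.120
  N: 1 × 14.007 = 14.007
Sum: 8×12.011 + 2×18.998 + 15×1.008 + 1×14.007 = 163.211 → 163.21 g/mol.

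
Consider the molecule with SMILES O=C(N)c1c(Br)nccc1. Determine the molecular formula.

C6H5BrN2O

Walk through each heavy atom and fill implicit hydrogens from standard valence (C 4, N 3, O 2, S 2, halogen 1); for lowercase aromatic atoms, an aromatic c carries 1 H when it has two neighbours and 0 H with three, and aromatic n carries 0 H:
  atom 1: O, bond orders sum to 2 (valence 2) → 0 H
  atom 2: C, bond orders sum to 4 (valence 4) → 0 H
  atom 3: N, bond orders sum to 1 (valence 3) → 2 H
  atom 4: aromatic c, 3 neighbours → 0 H
  atom 5: aromatic c, 3 neighbours → 0 H
  atom 6: Br (halogen, monovalent) → 0 H
  atom 7: aromatic n, 2 neighbours → 0 H
  atom 8: aromatic c, 2 neighbours → 1 H
  atom 9: aromatic c, 2 neighbours → 1 H
  atom 10: aromatic c, 2 neighbours → 1 H
Totals → C:6, H:5, Br:1, N:2, O:1.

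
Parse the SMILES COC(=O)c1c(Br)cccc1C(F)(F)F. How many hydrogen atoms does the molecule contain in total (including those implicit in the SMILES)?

Walk through each heavy atom and fill implicit hydrogens from standard valence (C 4, N 3, O 2, S 2, halogen 1); for lowercase aromatic atoms, an aromatic c carries 1 H when it has two neighbours and 0 H with three, and aromatic n carries 0 H:
  atom 1: C, bond orders sum to 1 (valence 4) → 3 H
  atom 2: O, bond orders sum to 2 (valence 2) → 0 H
  atom 3: C, bond orders sum to 4 (valence 4) → 0 H
  atom 4: O, bond orders sum to 2 (valence 2) → 0 H
  atom 5: aromatic c, 3 neighbours → 0 H
  atom 6: aromatic c, 3 neighbours → 0 H
  atom 7: Br (halogen, monovalent) → 0 H
  atom 8: aromatic c, 2 neighbours → 1 H
  atom 9: aromatic c, 2 neighbours → 1 H
  atom 10: aromatic c, 2 neighbours → 1 H
  atom 11: aromatic c, 3 neighbours → 0 H
  atom 12: C, bond orders sum to 4 (valence 4) → 0 H
  atom 13: F (halogen, monovalent) → 0 H
  atom 14: F (halogen, monovalent) → 0 H
  atom 15: F (halogen, monovalent) → 0 H
Total hydrogens: 6.

6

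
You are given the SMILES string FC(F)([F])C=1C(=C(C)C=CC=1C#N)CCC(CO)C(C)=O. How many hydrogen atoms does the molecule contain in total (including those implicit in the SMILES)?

16

Walk through each heavy atom and fill implicit hydrogens from standard valence (C 4, N 3, O 2, S 2, halogen 1):
  atom 1: F (halogen, monovalent) → 0 H
  atom 2: C, bond orders sum to 4 (valence 4) → 0 H
  atom 3: F (halogen, monovalent) → 0 H
  atom 4: F with explicit H count 0
  atom 5: C, bond orders sum to 4 (valence 4) → 0 H
  atom 6: C, bond orders sum to 4 (valence 4) → 0 H
  atom 7: C, bond orders sum to 4 (valence 4) → 0 H
  atom 8: C, bond orders sum to 1 (valence 4) → 3 H
  atom 9: C, bond orders sum to 3 (valence 4) → 1 H
  atom 10: C, bond orders sum to 3 (valence 4) → 1 H
  atom 11: C, bond orders sum to 4 (valence 4) → 0 H
  atom 12: C, bond orders sum to 4 (valence 4) → 0 H
  atom 13: N, bond orders sum to 3 (valence 3) → 0 H
  atom 14: C, bond orders sum to 2 (valence 4) → 2 H
  atom 15: C, bond orders sum to 2 (valence 4) → 2 H
  atom 16: C, bond orders sum to 3 (valence 4) → 1 H
  atom 17: C, bond orders sum to 2 (valence 4) → 2 H
  atom 18: O, bond orders sum to 1 (valence 2) → 1 H
  atom 19: C, bond orders sum to 4 (valence 4) → 0 H
  atom 20: C, bond orders sum to 1 (valence 4) → 3 H
  atom 21: O, bond orders sum to 2 (valence 2) → 0 H
Total hydrogens: 16.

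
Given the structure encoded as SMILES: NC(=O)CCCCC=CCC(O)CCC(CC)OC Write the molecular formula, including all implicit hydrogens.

C15H29NO3

Walk through each heavy atom and fill implicit hydrogens from standard valence (C 4, N 3, O 2, S 2, halogen 1):
  atom 1: N, bond orders sum to 1 (valence 3) → 2 H
  atom 2: C, bond orders sum to 4 (valence 4) → 0 H
  atom 3: O, bond orders sum to 2 (valence 2) → 0 H
  atom 4: C, bond orders sum to 2 (valence 4) → 2 H
  atom 5: C, bond orders sum to 2 (valence 4) → 2 H
  atom 6: C, bond orders sum to 2 (valence 4) → 2 H
  atom 7: C, bond orders sum to 2 (valence 4) → 2 H
  atom 8: C, bond orders sum to 3 (valence 4) → 1 H
  atom 9: C, bond orders sum to 3 (valence 4) → 1 H
  atom 10: C, bond orders sum to 2 (valence 4) → 2 H
  atom 11: C, bond orders sum to 3 (valence 4) → 1 H
  atom 12: O, bond orders sum to 1 (valence 2) → 1 H
  atom 13: C, bond orders sum to 2 (valence 4) → 2 H
  atom 14: C, bond orders sum to 2 (valence 4) → 2 H
  atom 15: C, bond orders sum to 3 (valence 4) → 1 H
  atom 16: C, bond orders sum to 2 (valence 4) → 2 H
  atom 17: C, bond orders sum to 1 (valence 4) → 3 H
  atom 18: O, bond orders sum to 2 (valence 2) → 0 H
  atom 19: C, bond orders sum to 1 (valence 4) → 3 H
Totals → C:15, H:29, N:1, O:3.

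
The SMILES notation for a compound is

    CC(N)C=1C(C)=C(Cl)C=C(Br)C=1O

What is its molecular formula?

Walk through each heavy atom and fill implicit hydrogens from standard valence (C 4, N 3, O 2, S 2, halogen 1):
  atom 1: C, bond orders sum to 1 (valence 4) → 3 H
  atom 2: C, bond orders sum to 3 (valence 4) → 1 H
  atom 3: N, bond orders sum to 1 (valence 3) → 2 H
  atom 4: C, bond orders sum to 4 (valence 4) → 0 H
  atom 5: C, bond orders sum to 4 (valence 4) → 0 H
  atom 6: C, bond orders sum to 1 (valence 4) → 3 H
  atom 7: C, bond orders sum to 4 (valence 4) → 0 H
  atom 8: Cl (halogen, monovalent) → 0 H
  atom 9: C, bond orders sum to 3 (valence 4) → 1 H
  atom 10: C, bond orders sum to 4 (valence 4) → 0 H
  atom 11: Br (halogen, monovalent) → 0 H
  atom 12: C, bond orders sum to 4 (valence 4) → 0 H
  atom 13: O, bond orders sum to 1 (valence 2) → 1 H
Totals → C:9, H:11, Br:1, Cl:1, N:1, O:1.
In Hill order: C9H11BrClNO.

C9H11BrClNO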